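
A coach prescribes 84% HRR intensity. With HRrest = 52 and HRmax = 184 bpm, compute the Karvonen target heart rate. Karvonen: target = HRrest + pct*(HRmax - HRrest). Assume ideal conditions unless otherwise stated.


Target = HRrest + pct*(HRmax - HRrest)
Heart rate reserve = HRmax - HRrest = 184 - 52 = 132 bpm
Fraction = 84% = 0.84
Target = 52 + 0.84 * 132
Target = 52 + 110.88 = 162.88 bpm

162.88 bpm


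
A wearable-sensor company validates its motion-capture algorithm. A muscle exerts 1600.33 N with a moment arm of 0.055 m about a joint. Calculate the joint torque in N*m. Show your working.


tau = F * d
tau = 1600.33 * 0.055
tau = 88.0181 N*m

88.0181 N*m


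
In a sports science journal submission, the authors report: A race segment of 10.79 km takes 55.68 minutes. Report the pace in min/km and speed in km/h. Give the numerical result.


Pace = time / distance = 55.68 min / 10.79 km = 5.1603 min/km
Speed = distance / time_in_hours = 10.79 / 0.928 hr
Speed = 11.6272 km/h

5.1603 min/km, 11.6272 km/h


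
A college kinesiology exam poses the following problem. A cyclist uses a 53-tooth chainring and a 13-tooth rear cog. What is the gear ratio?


GR = front_teeth / rear_teeth
GR = 53 / 13
GR = 4.0769

4.0769


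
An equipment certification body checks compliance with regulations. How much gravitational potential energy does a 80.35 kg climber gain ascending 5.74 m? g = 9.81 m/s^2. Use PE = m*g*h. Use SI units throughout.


PE = m * g * h
PE = 80.35 * 9.81 * 5.74
PE = 788.2335 * 5.74 = 4524.4603 J

4524.4603 J


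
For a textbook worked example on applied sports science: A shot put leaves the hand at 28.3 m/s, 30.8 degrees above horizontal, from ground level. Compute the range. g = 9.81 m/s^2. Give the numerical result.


R = v^2 * sin(2*theta) / g
Convert angle to radians: theta = 30.8 deg = 0.5376 rad
sin(2*theta) = sin(1.0751) = 0.8796
R = 28.3^2 * 0.8796 / 9.81
R = 800.89 * 0.8796 / 9.81 = 71.8147 m

71.8147 m


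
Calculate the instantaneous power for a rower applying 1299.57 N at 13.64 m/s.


P = F * v
P = 1299.57 * 13.64
P = 17726.1348 W

17726.1348 W


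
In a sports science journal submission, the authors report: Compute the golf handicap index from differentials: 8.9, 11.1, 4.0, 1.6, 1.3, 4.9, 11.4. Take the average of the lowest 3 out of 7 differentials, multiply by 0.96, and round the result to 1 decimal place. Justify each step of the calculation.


All differentials: 8.9, 11.1, 4.0, 1.6, 1.3, 4.9, 11.4
Sorted: 1.3, 1.6, 4.0, 4.9, 8.9, 11.1, 11.4
Best 3: 1.3, 1.6, 4.0
Average of best = 6.9 / 3 = 2.3
Raw index = 2.3 * 0.96 = 2.208
Handicap index = round(2.208, 1) = 2.2

2.2


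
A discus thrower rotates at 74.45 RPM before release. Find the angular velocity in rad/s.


omega = RPM * 2 * pi / 60
omega = 74.45 * 2 * 3.14159 / 60
omega = 467.7831 / 60 = 7.7964 rad/s

7.7964 rad/s


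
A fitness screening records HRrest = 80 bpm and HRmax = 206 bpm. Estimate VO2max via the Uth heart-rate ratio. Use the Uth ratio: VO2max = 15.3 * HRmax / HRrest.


VO2max = 15.3 * HRmax / HRrest
VO2max = 15.3 * 206 / 80
VO2max = 3151.8 / 80 = 39.3975 mL/kg/min

39.3975 mL/kg/min


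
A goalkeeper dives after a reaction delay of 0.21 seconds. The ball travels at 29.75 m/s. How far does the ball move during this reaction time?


d = v * t
d = 29.75 * 0.21
d = 6.2475 m

6.2475 m


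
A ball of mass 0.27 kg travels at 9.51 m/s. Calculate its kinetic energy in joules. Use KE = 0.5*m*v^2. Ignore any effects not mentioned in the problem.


KE = 0.5 * m * v^2
KE = 0.5 * 0.27 * 9.51^2
KE = 0.5 * 0.27 * 90.4401 = 12.2094 J

12.2094 J


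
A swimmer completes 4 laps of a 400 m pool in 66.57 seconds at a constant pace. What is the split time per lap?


Split time = total_time / n_laps = 66.57 / 4
Split time = 16.6425 s per lap

16.6425 s


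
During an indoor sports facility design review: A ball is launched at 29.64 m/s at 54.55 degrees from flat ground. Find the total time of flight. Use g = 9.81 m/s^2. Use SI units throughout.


T = 2*v*sin(theta)/g
sin(theta) = sin(54.55 deg) = 0.8146
T = 2*29.64*0.8146 / 9.81
T = 48.2908 / 9.81 = 4.9226 s

4.9226 s


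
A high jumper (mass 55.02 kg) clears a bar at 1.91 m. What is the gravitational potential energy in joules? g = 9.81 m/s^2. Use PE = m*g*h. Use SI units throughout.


PE = m * g * h
PE = 55.02 * 9.81 * 1.91
PE = 539.7462 * 1.91 = 1030.9152 J

1030.9152 J


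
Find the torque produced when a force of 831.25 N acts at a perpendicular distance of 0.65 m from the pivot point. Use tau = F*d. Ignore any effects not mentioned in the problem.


tau = F * d
tau = 831.25 * 0.65
tau = 540.3125 N*m

540.3125 N*m


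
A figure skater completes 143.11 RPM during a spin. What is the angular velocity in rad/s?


omega = RPM * 2 * pi / 60
omega = 143.11 * 2 * 3.14159 / 60
omega = 899.1866 / 60 = 14.9864 rad/s

14.9864 rad/s


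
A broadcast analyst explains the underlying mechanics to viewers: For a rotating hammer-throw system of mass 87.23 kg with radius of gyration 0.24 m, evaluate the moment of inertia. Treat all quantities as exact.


I = m * k^2
I = 87.23 * 0.24^2
I = 87.23 * 0.0576 = 5.0244 kg*m^2

5.0244 kg*m^2


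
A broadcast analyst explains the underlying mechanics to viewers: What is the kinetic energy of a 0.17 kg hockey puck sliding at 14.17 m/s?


KE = 0.5 * m * v^2
KE = 0.5 * 0.17 * 14.17^2
KE = 0.5 * 0.17 * 200.7889 = 17.0671 J

17.0671 J


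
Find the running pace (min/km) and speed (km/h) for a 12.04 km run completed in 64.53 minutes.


Pace = time / distance = 64.53 min / 12.04 km = 5.3596 min/km
Speed = distance / time_in_hours = 12.04 / 1.0755 hr
Speed = 11.1948 km/h

5.3596 min/km, 11.1948 km/h


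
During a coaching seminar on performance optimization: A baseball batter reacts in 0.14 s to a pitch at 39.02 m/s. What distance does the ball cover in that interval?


d = v * t
d = 39.02 * 0.14
d = 5.4628 m

5.4628 m


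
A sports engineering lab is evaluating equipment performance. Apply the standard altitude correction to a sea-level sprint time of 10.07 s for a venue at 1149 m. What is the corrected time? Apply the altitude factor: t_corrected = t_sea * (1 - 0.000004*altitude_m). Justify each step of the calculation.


Correction factor = 1 - 0.000004 * 1149 = 0.995404
t_corrected = t_sea * factor = 10.07 * 0.995404
t_corrected = 10.0237 s

10.0237 s


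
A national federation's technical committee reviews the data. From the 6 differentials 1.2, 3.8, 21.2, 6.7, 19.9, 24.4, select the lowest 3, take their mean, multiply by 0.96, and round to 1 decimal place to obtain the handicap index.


All differentials: 1.2, 3.8, 21.2, 6.7, 19.9, 24.4
Sorted: 1.2, 3.8, 6.7, 19.9, 21.2, 24.4
Best 3: 1.2, 3.8, 6.7
Average of best = 11.7 / 3 = 3.9
Raw index = 3.9 * 0.96 = 3.744
Handicap index = round(3.744, 1) = 3.7

3.7


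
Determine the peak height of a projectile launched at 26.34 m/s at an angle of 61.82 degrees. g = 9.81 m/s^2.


H = (v*sin(theta))^2 / (2*g)
vy = v*sin(theta) = 26.34 * sin(61.82 deg) = 23.2179 m/s
H = vy^2 / (2*g) = 539.0698 / (2*9.81)
H = 539.0698 / 19.62 = 27.4755 m

27.4755 m


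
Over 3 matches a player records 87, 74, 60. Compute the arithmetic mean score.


Average = sum / n
Sum = 221
Average = 221 / 3 = 73.6667

73.6667


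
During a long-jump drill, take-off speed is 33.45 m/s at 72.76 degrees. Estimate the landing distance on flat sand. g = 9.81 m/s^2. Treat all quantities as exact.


R = v^2 * sin(2*theta) / g
Convert angle to radians: theta = 72.76 deg = 1.2699 rad
sin(2*theta) = sin(2.5398) = 0.5661
R = 33.45^2 * 0.5661 / 9.81
R = 1118.9025 * 0.5661 / 9.81 = 64.57 m

64.57 m


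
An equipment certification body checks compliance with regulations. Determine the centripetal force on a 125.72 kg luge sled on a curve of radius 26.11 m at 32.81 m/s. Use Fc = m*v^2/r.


Fc = m * v^2 / r
v^2 = 32.81^2 = 1076.4961
Fc = 125.72 * 1076.4961 / 26.11
Fc = 135337.0897 / 26.11 = 5183.3432 N

5183.3432 N


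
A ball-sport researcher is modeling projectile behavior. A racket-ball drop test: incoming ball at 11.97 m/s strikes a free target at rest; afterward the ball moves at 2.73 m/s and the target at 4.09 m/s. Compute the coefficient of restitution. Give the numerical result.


e = (v2_after - v1_after) / (v1_before - v2_before)
Numerator = 4.09 - 2.73 = 1.36
Denominator = 11.97 - 0 = 11.97
e = 1.36 / 11.97 = 0.1136

0.1136


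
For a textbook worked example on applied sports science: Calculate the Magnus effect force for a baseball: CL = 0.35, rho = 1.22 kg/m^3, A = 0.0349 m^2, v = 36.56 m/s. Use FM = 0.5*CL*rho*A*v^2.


FM = 0.5 * CL * rho * A * v^2
FM = 0.5 * 0.35 * 1.22 * 0.0349 * 36.56^2
v^2 = 1336.6336
FM = 0.5 * 0.35 * 1.22 * 0.0349 * 1336.6336 = 9.9595 N

9.9595 N


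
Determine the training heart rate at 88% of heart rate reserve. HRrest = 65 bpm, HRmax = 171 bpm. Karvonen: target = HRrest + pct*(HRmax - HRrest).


Target = HRrest + pct*(HRmax - HRrest)
Heart rate reserve = HRmax - HRrest = 171 - 65 = 106 bpm
Fraction = 88% = 0.88
Target = 65 + 0.88 * 106
Target = 65 + 93.28 = 158.28 bpm

158.28 bpm


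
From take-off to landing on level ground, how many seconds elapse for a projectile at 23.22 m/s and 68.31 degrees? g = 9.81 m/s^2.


T = 2*v*sin(theta)/g
sin(theta) = sin(68.31 deg) = 0.9292
T = 2*23.22*0.9292 / 9.81
T = 43.1519 / 9.81 = 4.3988 s

4.3988 s


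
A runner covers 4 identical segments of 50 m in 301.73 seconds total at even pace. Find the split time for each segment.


Split time = total_time / n_laps = 301.73 / 4
Split time = 75.4325 s per lap

75.4325 s


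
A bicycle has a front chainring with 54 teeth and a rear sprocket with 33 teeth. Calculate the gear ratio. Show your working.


GR = front_teeth / rear_teeth
GR = 54 / 33
GR = 1.6364

1.6364


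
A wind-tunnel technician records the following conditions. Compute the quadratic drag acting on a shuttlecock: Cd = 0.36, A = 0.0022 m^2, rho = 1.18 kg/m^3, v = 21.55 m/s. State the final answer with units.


Fd = 0.5 * Cd * rho * A * v^2
Fd = 0.5 * 0.36 * 1.18 * 0.0022 * 21.55^2
v^2 = 464.4025
Fd = 0.5 * 0.36 * 1.18 * 0.0022 * 464.4025 = 0.217 N

0.217 N


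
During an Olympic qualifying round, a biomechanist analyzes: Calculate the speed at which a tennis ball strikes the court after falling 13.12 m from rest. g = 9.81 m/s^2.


v = sqrt(2 * g * h)
v = sqrt(2 * 9.81 * 13.12)
v = sqrt(257.4144) = 16.0441 m/s

16.0441 m/s


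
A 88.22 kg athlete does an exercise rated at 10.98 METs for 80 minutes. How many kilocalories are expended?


kcal = MET * mass * time_hr
Convert time: 80 min = 1.3333 hr
kcal = 10.98 * 88.22 * 1.3333
kcal = 1291.5408 kcal

1291.5408 kcal


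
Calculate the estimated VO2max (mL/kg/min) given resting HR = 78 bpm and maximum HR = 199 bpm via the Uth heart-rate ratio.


VO2max = 15.3 * HRmax / HRrest
VO2max = 15.3 * 199 / 78
VO2max = 3044.7 / 78 = 39.0346 mL/kg/min

39.0346 mL/kg/min


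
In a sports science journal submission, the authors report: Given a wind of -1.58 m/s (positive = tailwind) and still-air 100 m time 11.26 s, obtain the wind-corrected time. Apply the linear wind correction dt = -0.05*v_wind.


dt = -0.05 * v_wind = -0.05 * -1.58 = 0.079 s
t_corrected = t_still + dt = 11.26 + (0.079)
t_corrected = 11.339 s

11.339 s


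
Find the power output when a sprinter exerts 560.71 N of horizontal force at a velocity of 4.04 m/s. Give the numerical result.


P = F * v
P = 560.71 * 4.04
P = 2265.2684 W

2265.2684 W


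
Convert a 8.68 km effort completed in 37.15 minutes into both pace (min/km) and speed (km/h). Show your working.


Pace = time / distance = 37.15 min / 8.68 km = 4.28 min/km
Speed = distance / time_in_hours = 8.68 / 0.6192 hr
Speed = 14.0188 km/h

4.28 min/km, 14.0188 km/h


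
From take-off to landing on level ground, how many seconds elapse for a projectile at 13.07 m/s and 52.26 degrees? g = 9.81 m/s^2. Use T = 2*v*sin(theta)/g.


T = 2*v*sin(theta)/g
sin(theta) = sin(52.26 deg) = 0.7908
T = 2*13.07*0.7908 / 9.81
T = 20.6714 / 9.81 = 2.1072 s

2.1072 s


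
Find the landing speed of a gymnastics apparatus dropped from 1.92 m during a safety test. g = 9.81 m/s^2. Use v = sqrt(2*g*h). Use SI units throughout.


v = sqrt(2 * g * h)
v = sqrt(2 * 9.81 * 1.92)
v = sqrt(37.6704) = 6.1376 m/s

6.1376 m/s


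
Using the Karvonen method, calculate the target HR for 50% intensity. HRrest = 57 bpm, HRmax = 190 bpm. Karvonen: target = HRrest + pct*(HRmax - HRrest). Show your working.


Target = HRrest + pct*(HRmax - HRrest)
Heart rate reserve = HRmax - HRrest = 190 - 57 = 133 bpm
Fraction = 50% = 0.5
Target = 57 + 0.5 * 133
Target = 57 + 66.5 = 123.5 bpm

123.5 bpm


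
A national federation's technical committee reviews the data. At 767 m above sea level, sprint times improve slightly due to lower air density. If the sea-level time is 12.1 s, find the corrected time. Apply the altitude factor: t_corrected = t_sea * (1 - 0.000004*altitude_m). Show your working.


Correction factor = 1 - 0.000004 * 767 = 0.996932
t_corrected = t_sea * factor = 12.1 * 0.996932
t_corrected = 12.0629 s

12.0629 s


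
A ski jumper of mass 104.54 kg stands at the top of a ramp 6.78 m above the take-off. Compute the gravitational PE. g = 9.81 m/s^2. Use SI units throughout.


PE = m * g * h
PE = 104.54 * 9.81 * 6.78
PE = 1025.5374 * 6.78 = 6953.1436 J

6953.1436 J


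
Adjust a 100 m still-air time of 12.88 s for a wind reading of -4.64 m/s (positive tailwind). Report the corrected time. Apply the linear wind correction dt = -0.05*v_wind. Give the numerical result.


dt = -0.05 * v_wind = -0.05 * -4.64 = 0.232 s
t_corrected = t_still + dt = 12.88 + (0.232)
t_corrected = 13.112 s

13.112 s


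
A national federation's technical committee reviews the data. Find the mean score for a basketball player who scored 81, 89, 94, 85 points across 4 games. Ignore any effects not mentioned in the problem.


Average = sum / n
Sum = 349
Average = 349 / 4 = 87.25

87.25


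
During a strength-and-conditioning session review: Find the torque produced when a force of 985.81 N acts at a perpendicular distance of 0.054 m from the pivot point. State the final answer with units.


tau = F * d
tau = 985.81 * 0.054
tau = 53.2337 N*m

53.2337 N*m


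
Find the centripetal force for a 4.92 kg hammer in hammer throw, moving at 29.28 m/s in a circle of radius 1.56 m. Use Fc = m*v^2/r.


Fc = m * v^2 / r
v^2 = 29.28^2 = 857.3184
Fc = 4.92 * 857.3184 / 1.56
Fc = 4218.0065 / 1.56 = 2703.8503 N

2703.8503 N


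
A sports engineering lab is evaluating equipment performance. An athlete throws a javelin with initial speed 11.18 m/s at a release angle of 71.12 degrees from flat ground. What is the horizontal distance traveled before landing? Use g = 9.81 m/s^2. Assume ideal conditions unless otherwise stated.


R = v^2 * sin(2*theta) / g
Convert angle to radians: theta = 71.12 deg = 1.2413 rad
sin(2*theta) = sin(2.4826) = 0.6124
R = 11.18^2 * 0.6124 / 9.81
R = 124.9924 * 0.6124 / 9.81 = 7.8022 m

7.8022 m


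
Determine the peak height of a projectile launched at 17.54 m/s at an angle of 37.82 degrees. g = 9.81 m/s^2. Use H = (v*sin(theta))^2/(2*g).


H = (v*sin(theta))^2 / (2*g)
vy = v*sin(theta) = 17.54 * sin(37.82 deg) = 10.7552 m/s
H = vy^2 / (2*g) = 115.6749 / (2*9.81)
H = 115.6749 / 19.62 = 5.8958 m

5.8958 m


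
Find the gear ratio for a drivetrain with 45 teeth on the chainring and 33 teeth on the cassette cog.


GR = front_teeth / rear_teeth
GR = 45 / 33
GR = 1.3636

1.3636


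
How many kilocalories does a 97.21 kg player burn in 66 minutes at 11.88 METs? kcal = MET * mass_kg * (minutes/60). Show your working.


kcal = MET * mass * time_hr
Convert time: 66 min = 1.1 hr
kcal = 11.88 * 97.21 * 1.1
kcal = 1270.3403 kcal

1270.3403 kcal


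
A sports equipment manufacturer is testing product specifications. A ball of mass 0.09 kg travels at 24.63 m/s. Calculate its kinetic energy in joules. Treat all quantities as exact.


KE = 0.5 * m * v^2
KE = 0.5 * 0.09 * 24.63^2
KE = 0.5 * 0.09 * 606.6369 = 27.2987 J

27.2987 J


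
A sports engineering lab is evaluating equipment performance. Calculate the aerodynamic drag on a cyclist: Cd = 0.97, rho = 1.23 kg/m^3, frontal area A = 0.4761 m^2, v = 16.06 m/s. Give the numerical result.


Fd = 0.5 * Cd * rho * A * v^2
Fd = 0.5 * 0.97 * 1.23 * 0.4761 * 16.06^2
v^2 = 257.9236
Fd = 0.5 * 0.97 * 1.23 * 0.4761 * 257.9236 = 73.2548 N

73.2548 N


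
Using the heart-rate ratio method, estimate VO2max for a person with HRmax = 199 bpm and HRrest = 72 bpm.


VO2max = 15.3 * HRmax / HRrest
VO2max = 15.3 * 199 / 72
VO2max = 3044.7 / 72 = 42.2875 mL/kg/min

42.2875 mL/kg/min


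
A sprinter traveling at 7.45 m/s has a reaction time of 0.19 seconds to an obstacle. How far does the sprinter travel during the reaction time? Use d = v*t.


d = v * t
d = 7.45 * 0.19
d = 1.4155 m

1.4155 m


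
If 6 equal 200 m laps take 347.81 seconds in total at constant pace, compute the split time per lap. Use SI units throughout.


Split time = total_time / n_laps = 347.81 / 6
Split time = 57.9683 s per lap

57.9683 s


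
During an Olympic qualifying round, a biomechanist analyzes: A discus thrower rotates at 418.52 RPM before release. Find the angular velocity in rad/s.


omega = RPM * 2 * pi / 60
omega = 418.52 * 2 * 3.14159 / 60
omega = 2629.6387 / 60 = 43.8273 rad/s

43.8273 rad/s


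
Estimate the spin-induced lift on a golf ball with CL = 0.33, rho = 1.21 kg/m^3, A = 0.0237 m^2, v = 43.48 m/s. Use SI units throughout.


FM = 0.5 * CL * rho * A * v^2
FM = 0.5 * 0.33 * 1.21 * 0.0237 * 43.48^2
v^2 = 1890.5104
FM = 0.5 * 0.33 * 1.21 * 0.0237 * 1890.5104 = 8.9453 N

8.9453 N


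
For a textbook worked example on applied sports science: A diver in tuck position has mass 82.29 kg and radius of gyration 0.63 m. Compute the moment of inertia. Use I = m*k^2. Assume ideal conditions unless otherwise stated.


I = m * k^2
I = 82.29 * 0.63^2
I = 82.29 * 0.3969 = 32.6609 kg*m^2

32.6609 kg*m^2


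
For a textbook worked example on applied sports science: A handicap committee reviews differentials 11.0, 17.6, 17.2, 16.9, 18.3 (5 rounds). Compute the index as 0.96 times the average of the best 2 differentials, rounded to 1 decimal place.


All differentials: 11.0, 17.6, 17.2, 16.9, 18.3
Sorted: 11.0, 16.9, 17.2, 17.6, 18.3
Best 2: 11.0, 16.9
Average of best = 27.9 / 2 = 13.95
Raw index = 13.95 * 0.96 = 13.392
Handicap index = round(13.392, 1) = 13.4

13.4


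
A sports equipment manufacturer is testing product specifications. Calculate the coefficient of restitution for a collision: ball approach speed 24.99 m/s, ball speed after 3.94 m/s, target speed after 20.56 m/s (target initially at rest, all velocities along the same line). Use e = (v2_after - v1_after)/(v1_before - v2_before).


e = (v2_after - v1_after) / (v1_before - v2_before)
Numerator = 20.56 - 3.94 = 16.62
Denominator = 24.99 - 0 = 24.99
e = 16.62 / 24.99 = 0.6651

0.6651


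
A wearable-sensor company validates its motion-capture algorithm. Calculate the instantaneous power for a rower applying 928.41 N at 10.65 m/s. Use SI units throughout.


P = F * v
P = 928.41 * 10.65
P = 9887.5665 W

9887.5665 W


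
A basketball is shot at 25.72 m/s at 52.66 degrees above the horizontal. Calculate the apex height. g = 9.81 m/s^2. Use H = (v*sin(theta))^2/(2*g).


H = (v*sin(theta))^2 / (2*g)
vy = v*sin(theta) = 25.72 * sin(52.66 deg) = 20.4487 m/s
H = vy^2 / (2*g) = 418.149 / (2*9.81)
H = 418.149 / 19.62 = 21.3124 m

21.3124 m


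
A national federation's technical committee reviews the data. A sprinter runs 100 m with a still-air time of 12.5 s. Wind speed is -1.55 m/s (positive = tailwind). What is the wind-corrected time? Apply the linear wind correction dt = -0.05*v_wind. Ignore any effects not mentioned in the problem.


dt = -0.05 * v_wind = -0.05 * -1.55 = 0.0775 s
t_corrected = t_still + dt = 12.5 + (0.0775)
t_corrected = 12.5775 s

12.5775 s


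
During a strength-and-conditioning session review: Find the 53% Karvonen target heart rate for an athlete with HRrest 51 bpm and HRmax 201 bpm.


Target = HRrest + pct*(HRmax - HRrest)
Heart rate reserve = HRmax - HRrest = 201 - 51 = 150 bpm
Fraction = 53% = 0.53
Target = 51 + 0.53 * 150
Target = 51 + 79.5 = 130.5 bpm

130.5 bpm


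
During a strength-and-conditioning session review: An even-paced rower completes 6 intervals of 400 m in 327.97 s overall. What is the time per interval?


Split time = total_time / n_laps = 327.97 / 6
Split time = 54.6617 s per lap

54.6617 s


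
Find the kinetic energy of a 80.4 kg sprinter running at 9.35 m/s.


KE = 0.5 * m * v^2
KE = 0.5 * 80.4 * 9.35^2
KE = 0.5 * 80.4 * 87.4225 = 3514.3845 J

3514.3845 J


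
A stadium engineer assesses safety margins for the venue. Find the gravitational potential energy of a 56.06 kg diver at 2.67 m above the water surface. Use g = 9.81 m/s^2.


PE = m * g * h
PE = 56.06 * 9.81 * 2.67
PE = 549.9486 * 2.67 = 1468.3628 J

1468.3628 J


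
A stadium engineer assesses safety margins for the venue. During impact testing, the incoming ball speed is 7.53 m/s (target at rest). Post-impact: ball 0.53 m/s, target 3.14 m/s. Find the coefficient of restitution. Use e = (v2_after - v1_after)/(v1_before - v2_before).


e = (v2_after - v1_after) / (v1_before - v2_before)
Numerator = 3.14 - 0.53 = 2.61
Denominator = 7.53 - 0 = 7.53
e = 2.61 / 7.53 = 0.3466

0.3466


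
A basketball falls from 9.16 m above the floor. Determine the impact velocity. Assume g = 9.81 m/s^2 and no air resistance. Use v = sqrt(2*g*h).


v = sqrt(2 * g * h)
v = sqrt(2 * 9.81 * 9.16)
v = sqrt(179.7192) = 13.4059 m/s

13.4059 m/s


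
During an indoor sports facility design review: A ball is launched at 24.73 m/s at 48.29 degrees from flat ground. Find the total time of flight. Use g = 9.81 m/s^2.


T = 2*v*sin(theta)/g
sin(theta) = sin(48.29 deg) = 0.7465
T = 2*24.73*0.7465 / 9.81
T = 36.923 / 9.81 = 3.7638 s

3.7638 s


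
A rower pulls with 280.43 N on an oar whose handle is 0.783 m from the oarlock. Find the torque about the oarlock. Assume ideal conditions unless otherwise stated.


tau = F * d
tau = 280.43 * 0.783
tau = 219.5767 N*m

219.5767 N*m


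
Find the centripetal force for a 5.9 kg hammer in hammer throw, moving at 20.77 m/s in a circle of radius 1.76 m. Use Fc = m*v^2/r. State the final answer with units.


Fc = m * v^2 / r
v^2 = 20.77^2 = 431.3929
Fc = 5.9 * 431.3929 / 1.76
Fc = 2545.2181 / 1.76 = 1446.1467 N

1446.1467 N


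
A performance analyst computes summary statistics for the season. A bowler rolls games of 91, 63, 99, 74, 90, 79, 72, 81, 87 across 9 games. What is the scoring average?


Average = sum / n
Sum = 736
Average = 736 / 9 = 81.7778

81.7778


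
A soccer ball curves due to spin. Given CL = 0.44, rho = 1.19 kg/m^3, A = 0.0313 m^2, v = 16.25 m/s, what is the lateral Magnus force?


FM = 0.5 * CL * rho * A * v^2
FM = 0.5 * 0.44 * 1.19 * 0.0313 * 16.25^2
v^2 = 264.0625
FM = 0.5 * 0.44 * 1.19 * 0.0313 * 264.0625 = 2.1638 N

2.1638 N


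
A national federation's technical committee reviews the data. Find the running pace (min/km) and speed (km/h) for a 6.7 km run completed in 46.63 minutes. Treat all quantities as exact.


Pace = time / distance = 46.63 min / 6.7 km = 6.9597 min/km
Speed = distance / time_in_hours = 6.7 / 0.7772 hr
Speed = 8.6211 km/h

6.9597 min/km, 8.6211 km/h


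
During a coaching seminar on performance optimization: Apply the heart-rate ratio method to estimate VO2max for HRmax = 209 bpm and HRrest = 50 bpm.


VO2max = 15.3 * HRmax / HRrest
VO2max = 15.3 * 209 / 50
VO2max = 3197.7 / 50 = 63.954 mL/kg/min

63.954 mL/kg/min


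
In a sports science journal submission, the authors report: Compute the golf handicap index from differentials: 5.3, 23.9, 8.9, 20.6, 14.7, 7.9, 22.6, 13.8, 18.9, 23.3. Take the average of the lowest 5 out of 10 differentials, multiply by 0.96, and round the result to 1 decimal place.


All differentials: 5.3, 23.9, 8.9, 20.6, 14.7, 7.9, 22.6, 13.8, 18.9, 23.3
Sorted: 5.3, 7.9, 8.9, 13.8, 14.7, 18.9, 20.6, 22.6, 23.3, 23.9
Best 5: 5.3, 7.9, 8.9, 13.8, 14.7
Average of best = 50.6 / 5 = 10.12
Raw index = 10.12 * 0.96 = 9.7152
Handicap index = round(9.7152, 1) = 9.7

9.7


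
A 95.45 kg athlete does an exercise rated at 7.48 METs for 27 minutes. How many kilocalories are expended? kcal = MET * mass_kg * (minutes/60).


kcal = MET * mass * time_hr
Convert time: 27 min = 0.45 hr
kcal = 7.48 * 95.45 * 0.45
kcal = 321.2847 kcal

321.2847 kcal


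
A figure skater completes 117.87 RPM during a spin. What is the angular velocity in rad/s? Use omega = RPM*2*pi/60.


omega = RPM * 2 * pi / 60
omega = 117.87 * 2 * 3.14159 / 60
omega = 740.5991 / 60 = 12.3433 rad/s

12.3433 rad/s


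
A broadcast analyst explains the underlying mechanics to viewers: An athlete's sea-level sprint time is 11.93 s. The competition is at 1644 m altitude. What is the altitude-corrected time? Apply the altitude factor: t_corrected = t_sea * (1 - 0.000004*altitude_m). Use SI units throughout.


Correction factor = 1 - 0.000004 * 1644 = 0.993424
t_corrected = t_sea * factor = 11.93 * 0.993424
t_corrected = 11.8515 s

11.8515 s


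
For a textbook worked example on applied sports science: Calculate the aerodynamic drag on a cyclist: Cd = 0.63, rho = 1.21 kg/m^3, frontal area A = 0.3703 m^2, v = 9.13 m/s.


Fd = 0.5 * Cd * rho * A * v^2
Fd = 0.5 * 0.63 * 1.21 * 0.3703 * 9.13^2
v^2 = 83.3569
Fd = 0.5 * 0.63 * 1.21 * 0.3703 * 83.3569 = 11.765 N

11.765 N


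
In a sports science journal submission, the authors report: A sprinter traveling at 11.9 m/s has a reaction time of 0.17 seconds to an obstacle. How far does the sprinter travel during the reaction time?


d = v * t
d = 11.9 * 0.17
d = 2.023 m

2.023 m


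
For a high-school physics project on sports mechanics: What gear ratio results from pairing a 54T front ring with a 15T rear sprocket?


GR = front_teeth / rear_teeth
GR = 54 / 15
GR = 3.6

3.6


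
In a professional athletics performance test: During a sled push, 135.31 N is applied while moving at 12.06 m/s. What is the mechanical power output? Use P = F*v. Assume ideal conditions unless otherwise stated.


P = F * v
P = 135.31 * 12.06
P = 1631.8386 W

1631.8386 W


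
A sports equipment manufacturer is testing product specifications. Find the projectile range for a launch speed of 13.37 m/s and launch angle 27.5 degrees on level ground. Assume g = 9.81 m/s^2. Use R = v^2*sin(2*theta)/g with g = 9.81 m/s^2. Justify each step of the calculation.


R = v^2 * sin(2*theta) / g
Convert angle to radians: theta = 27.5 deg = 0.48 rad
sin(2*theta) = sin(0.9599) = 0.8192
R = 13.37^2 * 0.8192 / 9.81
R = 178.7569 * 0.8192 / 9.81 = 14.9265 m

14.9265 m


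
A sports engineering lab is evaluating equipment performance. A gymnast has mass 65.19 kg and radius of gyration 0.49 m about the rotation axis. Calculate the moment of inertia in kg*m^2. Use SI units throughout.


I = m * k^2
I = 65.19 * 0.49^2
I = 65.19 * 0.2401 = 15.6521 kg*m^2

15.6521 kg*m^2


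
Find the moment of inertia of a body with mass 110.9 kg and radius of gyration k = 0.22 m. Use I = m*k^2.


I = m * k^2
I = 110.9 * 0.22^2
I = 110.9 * 0.0484 = 5.3676 kg*m^2

5.3676 kg*m^2


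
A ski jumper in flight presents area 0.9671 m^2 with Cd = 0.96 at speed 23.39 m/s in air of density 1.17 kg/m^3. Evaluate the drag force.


Fd = 0.5 * Cd * rho * A * v^2
Fd = 0.5 * 0.96 * 1.17 * 0.9671 * 23.39^2
v^2 = 547.0921
Fd = 0.5 * 0.96 * 1.17 * 0.9671 * 547.0921 = 297.1385 N

297.1385 N


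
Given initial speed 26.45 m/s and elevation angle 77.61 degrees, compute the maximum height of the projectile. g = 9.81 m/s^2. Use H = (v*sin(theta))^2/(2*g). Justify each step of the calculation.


H = (v*sin(theta))^2 / (2*g)
vy = v*sin(theta) = 26.45 * sin(77.61 deg) = 25.834 m/s
H = vy^2 / (2*g) = 667.3941 / (2*9.81)
H = 667.3941 / 19.62 = 34.016 m

34.016 m


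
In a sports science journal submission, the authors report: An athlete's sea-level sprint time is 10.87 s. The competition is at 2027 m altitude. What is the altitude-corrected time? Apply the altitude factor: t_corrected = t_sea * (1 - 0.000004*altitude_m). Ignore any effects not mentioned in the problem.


Correction factor = 1 - 0.000004 * 2027 = 0.991892
t_corrected = t_sea * factor = 10.87 * 0.991892
t_corrected = 10.7819 s

10.7819 s


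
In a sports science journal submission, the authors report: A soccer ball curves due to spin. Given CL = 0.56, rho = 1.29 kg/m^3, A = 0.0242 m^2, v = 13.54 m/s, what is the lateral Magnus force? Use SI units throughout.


FM = 0.5 * CL * rho * A * v^2
FM = 0.5 * 0.56 * 1.29 * 0.0242 * 13.54^2
v^2 = 183.3316
FM = 0.5 * 0.56 * 1.29 * 0.0242 * 183.3316 = 1.6025 N

1.6025 N


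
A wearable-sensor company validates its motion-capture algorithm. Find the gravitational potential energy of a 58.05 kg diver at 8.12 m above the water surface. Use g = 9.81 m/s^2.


PE = m * g * h
PE = 58.05 * 9.81 * 8.12
PE = 569.4705 * 8.12 = 4624.1005 J

4624.1005 J


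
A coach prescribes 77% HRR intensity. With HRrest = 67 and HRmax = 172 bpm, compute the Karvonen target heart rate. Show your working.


Target = HRrest + pct*(HRmax - HRrest)
Heart rate reserve = HRmax - HRrest = 172 - 67 = 105 bpm
Fraction = 77% = 0.77
Target = 67 + 0.77 * 105
Target = 67 + 80.85 = 147.85 bpm

147.85 bpm


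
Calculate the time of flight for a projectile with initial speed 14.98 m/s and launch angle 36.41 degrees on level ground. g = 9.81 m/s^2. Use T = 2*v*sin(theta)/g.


T = 2*v*sin(theta)/g
sin(theta) = sin(36.41 deg) = 0.5936
T = 2*14.98*0.5936 / 9.81
T = 17.783 / 9.81 = 1.8127 s

1.8127 s


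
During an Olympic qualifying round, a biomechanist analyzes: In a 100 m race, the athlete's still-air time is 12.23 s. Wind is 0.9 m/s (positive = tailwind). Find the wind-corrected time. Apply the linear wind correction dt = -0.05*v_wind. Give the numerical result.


dt = -0.05 * v_wind = -0.05 * 0.9 = -0.045 s
t_corrected = t_still + dt = 12.23 + (-0.045)
t_corrected = 12.185 s

12.185 s


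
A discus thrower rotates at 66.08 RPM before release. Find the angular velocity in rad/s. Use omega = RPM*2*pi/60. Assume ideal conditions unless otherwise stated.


omega = RPM * 2 * pi / 60
omega = 66.08 * 2 * 3.14159 / 60
omega = 415.1929 / 60 = 6.9199 rad/s

6.9199 rad/s


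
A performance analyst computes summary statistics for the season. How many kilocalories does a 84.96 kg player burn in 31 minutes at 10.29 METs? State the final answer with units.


kcal = MET * mass * time_hr
Convert time: 31 min = 0.5167 hr
kcal = 10.29 * 84.96 * 0.5167
kcal = 451.6898 kcal

451.6898 kcal


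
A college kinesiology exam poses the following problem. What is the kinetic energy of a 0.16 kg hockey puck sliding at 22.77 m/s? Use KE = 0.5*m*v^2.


KE = 0.5 * m * v^2
KE = 0.5 * 0.16 * 22.77^2
KE = 0.5 * 0.16 * 518.4729 = 41.4778 J

41.4778 J


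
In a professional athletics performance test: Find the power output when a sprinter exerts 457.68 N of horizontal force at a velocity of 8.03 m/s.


P = F * v
P = 457.68 * 8.03
P = 3675.1704 W

3675.1704 W


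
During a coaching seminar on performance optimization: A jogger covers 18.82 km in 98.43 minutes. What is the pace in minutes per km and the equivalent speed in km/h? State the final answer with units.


Pace = time / distance = 98.43 min / 18.82 km = 5.2301 min/km
Speed = distance / time_in_hours = 18.82 / 1.6405 hr
Speed = 11.4721 km/h

5.2301 min/km, 11.4721 km/h


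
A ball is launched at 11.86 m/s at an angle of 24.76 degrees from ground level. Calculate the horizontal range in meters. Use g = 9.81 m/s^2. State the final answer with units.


R = v^2 * sin(2*theta) / g
Convert angle to radians: theta = 24.76 deg = 0.4321 rad
sin(2*theta) = sin(0.8643) = 0.7606
R = 11.86^2 * 0.7606 / 9.81
R = 140.6596 * 0.7606 / 9.81 = 10.9062 m

10.9062 m


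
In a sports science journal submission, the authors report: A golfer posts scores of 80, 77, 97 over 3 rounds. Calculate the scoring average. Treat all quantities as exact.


Average = sum / n
Sum = 254
Average = 254 / 3 = 84.6667

84.6667


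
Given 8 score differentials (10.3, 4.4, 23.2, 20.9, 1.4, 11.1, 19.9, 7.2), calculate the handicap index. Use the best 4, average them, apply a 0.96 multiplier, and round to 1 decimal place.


All differentials: 10.3, 4.4, 23.2, 20.9, 1.4, 11.1, 19.9, 7.2
Sorted: 1.4, 4.4, 7.2, 10.3, 11.1, 19.9, 20.9, 23.2
Best 4: 1.4, 4.4, 7.2, 10.3
Average of best = 23.3 / 4 = 5.825
Raw index = 5.825 * 0.96 = 5.592
Handicap index = round(5.592, 1) = 5.6

5.6


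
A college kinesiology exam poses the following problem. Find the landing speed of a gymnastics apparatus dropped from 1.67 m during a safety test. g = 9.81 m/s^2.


v = sqrt(2 * g * h)
v = sqrt(2 * 9.81 * 1.67)
v = sqrt(32.7654) = 5.7241 m/s

5.7241 m/s


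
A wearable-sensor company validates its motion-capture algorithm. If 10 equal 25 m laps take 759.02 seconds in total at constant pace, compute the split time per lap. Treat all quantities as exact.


Split time = total_time / n_laps = 759.02 / 10
Split time = 75.902 s per lap

75.902 s


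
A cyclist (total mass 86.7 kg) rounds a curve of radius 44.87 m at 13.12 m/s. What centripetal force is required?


Fc = m * v^2 / r
v^2 = 13.12^2 = 172.1344
Fc = 86.7 * 172.1344 / 44.87
Fc = 14924.0525 / 44.87 = 332.6065 N

332.6065 N


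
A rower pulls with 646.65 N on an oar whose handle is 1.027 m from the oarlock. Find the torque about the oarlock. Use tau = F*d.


tau = F * d
tau = 646.65 * 1.027
tau = 664.1095 N*m

664.1095 N*m


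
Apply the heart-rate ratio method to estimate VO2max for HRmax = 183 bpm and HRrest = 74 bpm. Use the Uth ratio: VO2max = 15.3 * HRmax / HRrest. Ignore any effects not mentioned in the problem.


VO2max = 15.3 * HRmax / HRrest
VO2max = 15.3 * 183 / 74
VO2max = 2799.9 / 74 = 37.8365 mL/kg/min

37.8365 mL/kg/min


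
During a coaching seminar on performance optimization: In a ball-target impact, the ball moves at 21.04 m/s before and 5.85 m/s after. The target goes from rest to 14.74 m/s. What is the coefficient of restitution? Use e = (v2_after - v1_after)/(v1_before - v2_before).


e = (v2_after - v1_after) / (v1_before - v2_before)
Numerator = 14.74 - 5.85 = 8.89
Denominator = 21.04 - 0 = 21.04
e = 8.89 / 21.04 = 0.4225

0.4225


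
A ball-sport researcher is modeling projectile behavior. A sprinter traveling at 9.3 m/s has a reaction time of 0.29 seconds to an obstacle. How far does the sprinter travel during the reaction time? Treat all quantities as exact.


d = v * t
d = 9.3 * 0.29
d = 2.697 m

2.697 m


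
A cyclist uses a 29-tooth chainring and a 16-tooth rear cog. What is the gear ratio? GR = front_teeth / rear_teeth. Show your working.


GR = front_teeth / rear_teeth
GR = 29 / 16
GR = 1.8125

1.8125


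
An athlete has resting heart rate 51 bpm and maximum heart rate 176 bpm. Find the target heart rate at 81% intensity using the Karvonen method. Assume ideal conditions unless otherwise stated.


Target = HRrest + pct*(HRmax - HRrest)
Heart rate reserve = HRmax - HRrest = 176 - 51 = 125 bpm
Fraction = 81% = 0.81
Target = 51 + 0.81 * 125
Target = 51 + 101.25 = 152.25 bpm

152.25 bpm


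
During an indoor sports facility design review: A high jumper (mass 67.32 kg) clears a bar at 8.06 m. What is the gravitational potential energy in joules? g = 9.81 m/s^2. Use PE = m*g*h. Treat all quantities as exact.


PE = m * g * h
PE = 67.32 * 9.81 * 8.06
PE = 660.4092 * 8.06 = 5322.8982 J

5322.8982 J


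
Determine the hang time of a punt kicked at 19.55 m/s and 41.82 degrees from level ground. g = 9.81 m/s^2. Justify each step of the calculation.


T = 2*v*sin(theta)/g
sin(theta) = sin(41.82 deg) = 0.6668
T = 2*19.55*0.6668 / 9.81
T = 26.0716 / 9.81 = 2.6577 s

2.6577 s


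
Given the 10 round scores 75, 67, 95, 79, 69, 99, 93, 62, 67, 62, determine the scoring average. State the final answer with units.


Average = sum / n
Sum = 768
Average = 768 / 10 = 76.8

76.8


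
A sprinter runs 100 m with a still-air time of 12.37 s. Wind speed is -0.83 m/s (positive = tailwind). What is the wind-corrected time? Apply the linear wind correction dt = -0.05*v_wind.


dt = -0.05 * v_wind = -0.05 * -0.83 = 0.0415 s
t_corrected = t_still + dt = 12.37 + (0.0415)
t_corrected = 12.4115 s

12.4115 s


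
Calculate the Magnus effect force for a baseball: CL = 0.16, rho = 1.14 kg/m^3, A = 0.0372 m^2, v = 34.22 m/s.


FM = 0.5 * CL * rho * A * v^2
FM = 0.5 * 0.16 * 1.14 * 0.0372 * 34.22^2
v^2 = 1171.0084
FM = 0.5 * 0.16 * 1.14 * 0.0372 * 1171.0084 = 3.9728 N

3.9728 N


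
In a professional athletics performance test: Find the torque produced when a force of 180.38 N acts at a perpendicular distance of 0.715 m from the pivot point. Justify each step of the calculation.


tau = F * d
tau = 180.38 * 0.715
tau = 128.9717 N*m

128.9717 N*m


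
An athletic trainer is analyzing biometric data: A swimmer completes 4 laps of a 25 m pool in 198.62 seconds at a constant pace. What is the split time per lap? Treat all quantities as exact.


Split time = total_time / n_laps = 198.62 / 4
Split time = 49.655 s per lap

49.655 s


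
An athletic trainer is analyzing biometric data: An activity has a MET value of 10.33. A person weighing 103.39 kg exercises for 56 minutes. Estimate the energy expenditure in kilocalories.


kcal = MET * mass * time_hr
Convert time: 56 min = 0.9333 hr
kcal = 10.33 * 103.39 * 0.9333
kcal = 996.8175 kcal

996.8175 kcal


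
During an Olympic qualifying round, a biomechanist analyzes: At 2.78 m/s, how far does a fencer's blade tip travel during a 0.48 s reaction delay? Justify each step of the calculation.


d = v * t
d = 2.78 * 0.48
d = 1.3344 m

1.3344 m


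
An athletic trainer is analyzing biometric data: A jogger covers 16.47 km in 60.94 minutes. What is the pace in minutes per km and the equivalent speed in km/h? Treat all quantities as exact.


Pace = time / distance = 60.94 min / 16.47 km = 3.7001 min/km
Speed = distance / time_in_hours = 16.47 / 1.0157 hr
Speed = 16.216 km/h

3.7001 min/km, 16.216 km/h


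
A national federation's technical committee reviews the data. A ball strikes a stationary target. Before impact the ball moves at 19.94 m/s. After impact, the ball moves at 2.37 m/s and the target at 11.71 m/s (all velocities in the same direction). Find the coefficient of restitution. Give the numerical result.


e = (v2_after - v1_after) / (v1_before - v2_before)
Numerator = 11.71 - 2.37 = 9.34
Denominator = 19.94 - 0 = 19.94
e = 9.34 / 19.94 = 0.4684

0.4684


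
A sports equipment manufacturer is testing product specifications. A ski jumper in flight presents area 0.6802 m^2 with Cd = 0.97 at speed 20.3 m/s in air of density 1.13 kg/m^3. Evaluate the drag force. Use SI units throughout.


Fd = 0.5 * Cd * rho * A * v^2
Fd = 0.5 * 0.97 * 1.13 * 0.6802 * 20.3^2
v^2 = 412.09
Fd = 0.5 * 0.97 * 1.13 * 0.6802 * 412.09 = 153.6204 N

153.6204 N


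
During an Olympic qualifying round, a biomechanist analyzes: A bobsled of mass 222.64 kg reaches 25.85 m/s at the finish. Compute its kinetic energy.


KE = 0.5 * m * v^2
KE = 0.5 * 222.64 * 25.85^2
KE = 0.5 * 222.64 * 668.2225 = 74386.5287 J

74386.5287 J


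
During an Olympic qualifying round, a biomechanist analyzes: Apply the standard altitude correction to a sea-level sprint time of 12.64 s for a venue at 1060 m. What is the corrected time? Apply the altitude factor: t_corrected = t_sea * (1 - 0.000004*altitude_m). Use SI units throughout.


Correction factor = 1 - 0.000004 * 1060 = 0.99576
t_corrected = t_sea * factor = 12.64 * 0.99576
t_corrected = 12.5864 s

12.5864 s
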